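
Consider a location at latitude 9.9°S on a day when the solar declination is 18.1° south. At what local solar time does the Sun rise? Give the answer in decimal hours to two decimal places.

5.78 h

The sunset hour angle satisfies cos H_s = −tan φ tan δ = -0.0570, giving H_s = 93.27°.
Sunrise is at 12 − H_s/15 = 12 − 6.218 = 5.782 h local solar time.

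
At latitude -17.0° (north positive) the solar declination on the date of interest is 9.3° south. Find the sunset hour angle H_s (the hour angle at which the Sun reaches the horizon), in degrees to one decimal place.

92.9°

−tan φ tan δ = −(-0.3057)(-0.1638) = -0.0501; H_s = arccos(-0.0501) = 92.87°.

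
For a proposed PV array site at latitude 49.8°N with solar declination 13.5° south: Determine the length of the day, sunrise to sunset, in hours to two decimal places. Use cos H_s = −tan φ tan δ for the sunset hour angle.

cos H_s = −tan(49.8°) · tan(-13.5°) = 0.2841, so H_s = arccos(0.2841) = 73.49°.
Day length = 2 H_s / 15° h⁻¹ = 146.98° / 15 = 9.799 h.

9.80 hours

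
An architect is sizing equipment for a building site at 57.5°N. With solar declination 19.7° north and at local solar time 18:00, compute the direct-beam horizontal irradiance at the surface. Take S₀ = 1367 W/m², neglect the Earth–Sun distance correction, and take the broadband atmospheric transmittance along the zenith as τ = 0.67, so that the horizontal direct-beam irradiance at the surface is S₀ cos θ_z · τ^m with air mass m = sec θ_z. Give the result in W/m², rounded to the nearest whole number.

Hour angle H = 15° × (18 − 12) = 90.00°.
cos θ_z = sin φ sin δ + cos φ cos δ cos H = (0.8434)(0.3371) + (0.5373)(0.9415)(0.0000) = 0.2843.
Air mass m = 1/cos θ_z = 1/0.2843 = 3.517; τ^m = 0.67^3.517 = 0.2445.
Surface direct beam = 1367 × 0.2843 × 0.2445 = 95.02 W/m².

95 W/m²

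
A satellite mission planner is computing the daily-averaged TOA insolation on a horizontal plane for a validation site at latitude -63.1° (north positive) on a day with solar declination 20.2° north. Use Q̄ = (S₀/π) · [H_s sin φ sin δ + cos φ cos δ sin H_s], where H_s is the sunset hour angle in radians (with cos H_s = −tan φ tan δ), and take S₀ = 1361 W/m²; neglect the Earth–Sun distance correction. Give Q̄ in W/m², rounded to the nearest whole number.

cos H_s = −tan(-63.1°) · tan(20.2°) = 0.7252, so H_s = arccos(0.7252) = 43.51°. In radians, H_s = 0.7594.
H_s sin φ sin δ = 0.7594 × -0.8918 × 0.3453 = -0.2338.
cos φ cos δ sin H_s = 0.4524 × 0.9385 × 0.6885 = 0.2923.
Q̄ = (1361/π) × (-0.2338 + 0.2923) = 433.22 × 0.0585 = 25.34 W/m².

25 W/m²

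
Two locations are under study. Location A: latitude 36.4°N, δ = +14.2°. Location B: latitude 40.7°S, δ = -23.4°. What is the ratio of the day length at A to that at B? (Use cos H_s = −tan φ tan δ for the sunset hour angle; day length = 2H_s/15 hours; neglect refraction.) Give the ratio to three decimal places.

0.901

A: H_s = arccos(−tan 36.4° · tan 14.2°) = 100.75°, so 2H_s/15 = 13.4333 h.
B: H_s = arccos(−tan -40.7° · tan -23.4°) = 111.85°, so 2H_s/15 = 14.9133 h.
Ratio A/B = 13.4333 / 14.9133 = 0.9008.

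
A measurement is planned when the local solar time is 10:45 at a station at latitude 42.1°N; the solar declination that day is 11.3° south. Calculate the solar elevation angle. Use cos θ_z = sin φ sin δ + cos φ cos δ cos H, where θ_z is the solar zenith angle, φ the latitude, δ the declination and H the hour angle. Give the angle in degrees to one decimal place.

Hour angle H = 15° × (10.75 − 12) = -18.75°.
cos θ_z = sin φ sin δ + cos φ cos δ cos H = (0.6704)(-0.1959) + (0.7420)(0.9806)(0.9469) = 0.5576.
θ_z = arccos(0.5576) = 56.11°, so the elevation is 90° − 56.11° = 33.89°.

33.9°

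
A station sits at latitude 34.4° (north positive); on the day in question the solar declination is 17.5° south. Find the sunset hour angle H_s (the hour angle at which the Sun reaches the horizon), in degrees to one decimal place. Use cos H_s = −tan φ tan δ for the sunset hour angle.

77.5°

cos H_s = −tan(34.4°) · tan(-17.5°) = 0.2159, so H_s = arccos(0.2159) = 77.53°.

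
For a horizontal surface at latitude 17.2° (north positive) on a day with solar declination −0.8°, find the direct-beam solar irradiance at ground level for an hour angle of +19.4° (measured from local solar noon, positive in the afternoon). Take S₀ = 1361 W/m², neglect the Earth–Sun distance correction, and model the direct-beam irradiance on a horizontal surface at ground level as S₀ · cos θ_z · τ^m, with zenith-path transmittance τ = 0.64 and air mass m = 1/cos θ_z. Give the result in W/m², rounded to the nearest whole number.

742 W/m²

With φ = 17.2°, δ = -0.8°, H = 19.40°: sin φ sin δ = -0.0041, cos φ cos δ cos H = 0.9010, so cos θ_z = 0.8969.
Air mass m = 1/cos θ_z = 1/0.8969 = 1.115; τ^m = 0.64^1.115 = 0.6080.
Surface direct beam = 1361 × 0.8969 × 0.6080 = 742.17 W/m².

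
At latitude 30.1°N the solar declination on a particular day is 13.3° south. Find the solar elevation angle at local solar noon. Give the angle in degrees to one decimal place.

At local solar noon the hour angle is zero, so the elevation is 90° − |φ − δ| = 90° − |30.1° − (-13.3°)| = 90° − 43.4° = 46.6°.

46.6°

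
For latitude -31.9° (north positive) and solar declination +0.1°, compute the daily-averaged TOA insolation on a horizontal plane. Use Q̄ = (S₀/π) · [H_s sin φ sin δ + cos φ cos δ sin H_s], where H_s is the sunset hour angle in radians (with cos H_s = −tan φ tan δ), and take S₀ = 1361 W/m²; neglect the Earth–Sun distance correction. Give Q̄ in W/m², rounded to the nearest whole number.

The sunset hour angle satisfies cos H_s = −tan φ tan δ = 0.0011, giving H_s = 89.94°. In radians, H_s = 1.5697.
H_s sin φ sin δ = 1.5697 × -0.5284 × 0.0017 = -0.0014.
cos φ cos δ sin H_s = 0.8490 × 1.0000 × 1.0000 = 0.8490.
Q̄ = (1361/π) × (-0.0014 + 0.8490) = 433.22 × 0.8476 = 367.20 W/m².

367 W/m²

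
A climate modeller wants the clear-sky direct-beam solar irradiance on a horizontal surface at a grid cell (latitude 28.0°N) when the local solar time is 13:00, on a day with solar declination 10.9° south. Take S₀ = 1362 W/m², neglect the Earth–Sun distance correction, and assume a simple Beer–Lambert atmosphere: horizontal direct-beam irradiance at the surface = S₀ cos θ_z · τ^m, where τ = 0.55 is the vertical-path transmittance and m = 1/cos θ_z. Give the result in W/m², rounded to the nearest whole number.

Hour angle H = 15° × (13 − 12) = 15.00°.
With φ = 28.0°, δ = -10.9°, H = 15.00°: sin φ sin δ = -0.0888, cos φ cos δ cos H = 0.8375, so cos θ_z = 0.7487.
Air mass m = 1/cos θ_z = 1/0.7487 = 1.336; τ^m = 0.55^1.336 = 0.4499.
Surface direct beam = 1362 × 0.7487 × 0.4499 = 458.78 W/m².

459 W/m²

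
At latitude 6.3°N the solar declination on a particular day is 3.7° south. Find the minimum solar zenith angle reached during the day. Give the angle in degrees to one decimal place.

10.0°

At local solar noon the hour angle is zero, so the zenith angle is |φ − δ| = |6.3° − (-3.7°)| = 10.0°.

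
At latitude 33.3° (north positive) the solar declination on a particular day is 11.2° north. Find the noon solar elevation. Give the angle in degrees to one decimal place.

At local solar noon the hour angle is zero, so the elevation is 90° − |φ − δ| = 90° − |33.3° − (11.2°)| = 90° − 22.1° = 67.9°.

67.9°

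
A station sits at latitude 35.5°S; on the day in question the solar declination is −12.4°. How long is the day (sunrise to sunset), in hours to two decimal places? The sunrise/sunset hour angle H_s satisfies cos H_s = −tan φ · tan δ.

The sunset hour angle satisfies cos H_s = −tan φ tan δ = -0.1568, giving H_s = 99.02°.
Day length = 2 H_s / 15° h⁻¹ = 198.04° / 15 = 13.203 h.

13.20 hours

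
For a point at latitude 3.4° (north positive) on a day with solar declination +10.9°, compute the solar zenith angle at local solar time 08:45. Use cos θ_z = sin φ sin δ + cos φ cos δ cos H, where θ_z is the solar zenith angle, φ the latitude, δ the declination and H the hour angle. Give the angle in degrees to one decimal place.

Hour angle H = 15° × (8.75 − 12) = -48.75°.
cos θ_z = sin(3.4°) sin(10.9°) + cos(3.4°) cos(10.9°) cos(-48.75°) = 0.0112 + 0.6463 = 0.6575.
θ_z = arccos(0.6575) = 48.89°.

48.9°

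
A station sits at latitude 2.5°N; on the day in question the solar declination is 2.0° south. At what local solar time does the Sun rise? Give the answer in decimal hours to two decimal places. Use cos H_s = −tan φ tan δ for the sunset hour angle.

6.01 h

cos H_s = −tan(2.5°) · tan(-2.0°) = 0.0015, so H_s = arccos(0.0015) = 89.91°.
Sunrise is at 12 − H_s/15 = 12 − 5.994 = 6.006 h local solar time.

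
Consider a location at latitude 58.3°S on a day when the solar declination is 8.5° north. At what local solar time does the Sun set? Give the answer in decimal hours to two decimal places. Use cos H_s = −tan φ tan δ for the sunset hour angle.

The sunset hour angle satisfies cos H_s = −tan φ tan δ = 0.2420, giving H_s = 76.00°.
Sunset is at 12 + H_s/15 = 12 + 5.067 = 17.067 h local solar time.

17.07 h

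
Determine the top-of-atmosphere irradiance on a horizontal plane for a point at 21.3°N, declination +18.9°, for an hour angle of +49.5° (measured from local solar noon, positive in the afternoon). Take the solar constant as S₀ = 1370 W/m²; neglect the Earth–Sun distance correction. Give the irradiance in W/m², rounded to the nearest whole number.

cos θ_z = sin φ sin δ + cos φ cos δ cos H = (0.3633)(0.3239) + (0.9317)(0.9461)(0.6494) = 0.6901.
Top-of-atmosphere irradiance = S₀ cos θ_z = 1370 × 0.6901 = 945.44 W/m².

945 W/m²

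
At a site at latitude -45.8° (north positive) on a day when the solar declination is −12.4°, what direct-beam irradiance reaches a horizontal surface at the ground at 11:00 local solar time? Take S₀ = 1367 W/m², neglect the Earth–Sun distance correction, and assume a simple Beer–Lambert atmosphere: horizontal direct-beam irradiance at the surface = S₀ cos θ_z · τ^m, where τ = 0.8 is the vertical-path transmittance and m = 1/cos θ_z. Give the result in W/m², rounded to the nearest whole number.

843 W/m²

Hour angle H = 15° × (11 − 12) = -15.00°.
cos θ_z = sin(-45.8°) sin(-12.4°) + cos(-45.8°) cos(-12.4°) cos(-15.00°) = 0.1539 + 0.6577 = 0.8116.
Air mass m = 1/cos θ_z = 1/0.8116 = 1.232; τ^m = 0.8^1.232 = 0.7596.
Surface direct beam = 1367 × 0.8116 × 0.7596 = 842.74 W/m².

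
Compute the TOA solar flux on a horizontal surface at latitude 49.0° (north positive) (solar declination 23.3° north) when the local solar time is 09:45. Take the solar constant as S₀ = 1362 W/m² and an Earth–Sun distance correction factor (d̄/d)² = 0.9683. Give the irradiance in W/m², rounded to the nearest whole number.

1054 W/m²

Hour angle H = 15° × (9.75 − 12) = -33.75°.
cos θ_z = sin(49.0°) sin(23.3°) + cos(49.0°) cos(23.3°) cos(-33.75°) = 0.2985 + 0.5010 = 0.7995.
Top-of-atmosphere irradiance = S₀ (d̄/d)² cos θ_z = 1362 × 0.9683 × 0.7995 = 1054.40 W/m².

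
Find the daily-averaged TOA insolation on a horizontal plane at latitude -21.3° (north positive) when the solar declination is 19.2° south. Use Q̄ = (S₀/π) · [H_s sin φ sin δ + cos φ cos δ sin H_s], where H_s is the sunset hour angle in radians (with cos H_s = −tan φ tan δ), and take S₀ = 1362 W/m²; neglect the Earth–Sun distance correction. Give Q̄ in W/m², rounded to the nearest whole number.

466 W/m²

−tan φ tan δ = −(-0.3899)(-0.3482) = -0.1358; H_s = arccos(-0.1358) = 97.80°. In radians, H_s = 1.7069.
H_s sin φ sin δ = 1.7069 × -0.3633 × -0.3289 = 0.2040.
cos φ cos δ sin H_s = 0.9317 × 0.9444 × 0.9908 = 0.8718.
Q̄ = (1362/π) × (0.2040 + 0.8718) = 433.54 × 1.0758 = 466.40 W/m².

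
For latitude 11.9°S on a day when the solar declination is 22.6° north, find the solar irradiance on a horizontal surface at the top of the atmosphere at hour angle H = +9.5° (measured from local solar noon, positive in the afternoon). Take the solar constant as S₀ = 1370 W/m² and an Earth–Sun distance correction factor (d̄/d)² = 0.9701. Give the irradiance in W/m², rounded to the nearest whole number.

cos θ_z = sin φ sin δ + cos φ cos δ cos H = (-0.2062)(0.3843) + (0.9785)(0.9232)(0.9863) = 0.8117.
Top-of-atmosphere irradiance = S₀ (d̄/d)² cos θ_z = 1370 × 0.9701 × 0.8117 = 1078.78 W/m².

1079 W/m²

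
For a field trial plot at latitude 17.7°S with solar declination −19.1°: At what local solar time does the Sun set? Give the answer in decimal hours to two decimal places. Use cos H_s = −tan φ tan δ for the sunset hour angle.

18.42 h

−tan φ tan δ = −(-0.3191)(-0.3463) = -0.1105; H_s = arccos(-0.1105) = 96.34°.
Sunset is at 12 + H_s/15 = 12 + 6.423 = 18.423 h local solar time.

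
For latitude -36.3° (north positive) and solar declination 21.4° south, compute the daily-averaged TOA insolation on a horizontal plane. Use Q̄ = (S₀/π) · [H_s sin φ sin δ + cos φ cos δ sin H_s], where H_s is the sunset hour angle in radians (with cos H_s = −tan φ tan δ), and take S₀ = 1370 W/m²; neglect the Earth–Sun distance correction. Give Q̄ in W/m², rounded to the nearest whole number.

The sunset hour angle satisfies cos H_s = −tan φ tan δ = -0.2879, giving H_s = 106.73°. In radians, H_s = 1.8628.
H_s sin φ sin δ = 1.8628 × -0.5920 × -0.3649 = 0.4024.
cos φ cos δ sin H_s = 0.8059 × 0.9311 × 0.9577 = 0.7186.
Q̄ = (1370/π) × (0.4024 + 0.7186) = 436.08 × 1.1210 = 488.85 W/m².

489 W/m²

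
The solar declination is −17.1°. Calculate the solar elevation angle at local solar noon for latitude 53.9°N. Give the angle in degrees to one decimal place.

19.0°

At local solar noon the hour angle is zero, so the elevation is 90° − |φ − δ| = 90° − |53.9° − (-17.1°)| = 90° − 71.0° = 19.0°.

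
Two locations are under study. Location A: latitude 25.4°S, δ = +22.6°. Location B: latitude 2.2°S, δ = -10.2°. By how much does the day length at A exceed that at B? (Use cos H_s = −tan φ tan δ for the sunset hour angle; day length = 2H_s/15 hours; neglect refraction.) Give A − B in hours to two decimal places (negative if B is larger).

A: H_s = arccos(−tan -25.4° · tan 22.6°) = 78.60°, so 2H_s/15 = 10.4800 h.
B: H_s = arccos(−tan -2.2° · tan -10.2°) = 90.40°, so 2H_s/15 = 12.0533 h.
A − B = 10.4800 − 12.0533 = -1.5733 h.

-1.57 h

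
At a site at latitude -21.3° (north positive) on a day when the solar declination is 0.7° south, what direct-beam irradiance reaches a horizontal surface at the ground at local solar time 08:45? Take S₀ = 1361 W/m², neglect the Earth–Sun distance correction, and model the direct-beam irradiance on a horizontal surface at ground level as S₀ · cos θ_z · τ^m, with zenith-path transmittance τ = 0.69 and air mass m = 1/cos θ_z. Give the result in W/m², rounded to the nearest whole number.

462 W/m²

Hour angle H = 15° × (8.75 − 12) = -48.75°.
cos θ_z = sin φ sin δ + cos φ cos δ cos H = (-0.3633)(-0.0122) + (0.9317)(0.9999)(0.6593) = 0.6186.
Air mass m = 1/cos θ_z = 1/0.6186 = 1.617; τ^m = 0.69^1.617 = 0.5488.
Surface direct beam = 1361 × 0.6186 × 0.5488 = 462.04 W/m².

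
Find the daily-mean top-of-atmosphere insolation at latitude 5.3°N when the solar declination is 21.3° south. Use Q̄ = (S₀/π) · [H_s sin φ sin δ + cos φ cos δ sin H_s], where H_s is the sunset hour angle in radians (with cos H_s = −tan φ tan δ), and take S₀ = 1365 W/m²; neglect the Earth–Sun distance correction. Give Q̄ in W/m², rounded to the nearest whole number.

The sunset hour angle satisfies cos H_s = −tan φ tan δ = 0.0362, giving H_s = 87.93°. In radians, H_s = 1.5347.
H_s sin φ sin δ = 1.5347 × 0.0924 × -0.3633 = -0.0515.
cos φ cos δ sin H_s = 0.9957 × 0.9317 × 0.9993 = 0.9270.
Q̄ = (1365/π) × (-0.0515 + 0.9270) = 434.49 × 0.8755 = 380.40 W/m².

380 W/m²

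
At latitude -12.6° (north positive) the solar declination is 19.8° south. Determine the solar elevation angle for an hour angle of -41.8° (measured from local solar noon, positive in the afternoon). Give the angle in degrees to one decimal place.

cos θ_z = sin(-12.6°) sin(-19.8°) + cos(-12.6°) cos(-19.8°) cos(-41.80°) = 0.0739 + 0.6845 = 0.7584.
θ_z = arccos(0.7584) = 40.68°, so the elevation is 90° − 40.68° = 49.32°.

49.3°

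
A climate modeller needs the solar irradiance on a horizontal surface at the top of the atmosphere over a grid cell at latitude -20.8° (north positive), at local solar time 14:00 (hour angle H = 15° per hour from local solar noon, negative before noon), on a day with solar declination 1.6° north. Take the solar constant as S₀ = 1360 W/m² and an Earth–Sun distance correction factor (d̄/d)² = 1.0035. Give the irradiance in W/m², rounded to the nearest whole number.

1091 W/m²

Hour angle H = 15° × (14 − 12) = 30.00°.
cos θ_z = sin φ sin δ + cos φ cos δ cos H = (-0.3551)(0.0279) + (0.9348)(0.9996)(0.8660) = 0.7993.
Top-of-atmosphere irradiance = S₀ (d̄/d)² cos θ_z = 1360 × 1.0035 × 0.7993 = 1090.85 W/m².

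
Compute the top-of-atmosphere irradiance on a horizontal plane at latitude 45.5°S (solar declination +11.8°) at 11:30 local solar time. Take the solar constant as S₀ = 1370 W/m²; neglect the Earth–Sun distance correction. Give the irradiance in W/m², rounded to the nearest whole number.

732 W/m²

Hour angle H = 15° × (11.5 − 12) = -7.50°.
With φ = -45.5°, δ = 11.8°, H = -7.50°: sin φ sin δ = -0.1459, cos φ cos δ cos H = 0.6802, so cos θ_z = 0.5343.
Top-of-atmosphere irradiance = S₀ cos θ_z = 1370 × 0.5343 = 731.99 W/m².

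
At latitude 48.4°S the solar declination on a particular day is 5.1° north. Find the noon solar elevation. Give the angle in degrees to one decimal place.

At local solar noon the hour angle is zero, so the elevation is 90° − |φ − δ| = 90° − |-48.4° − (5.1°)| = 90° − 53.5° = 36.5°.

36.5°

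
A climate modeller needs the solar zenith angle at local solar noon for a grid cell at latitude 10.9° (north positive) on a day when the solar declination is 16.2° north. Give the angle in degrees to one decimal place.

At local solar noon the hour angle is zero, so the zenith angle is |φ − δ| = |10.9° − (16.2°)| = 5.3°.

5.3°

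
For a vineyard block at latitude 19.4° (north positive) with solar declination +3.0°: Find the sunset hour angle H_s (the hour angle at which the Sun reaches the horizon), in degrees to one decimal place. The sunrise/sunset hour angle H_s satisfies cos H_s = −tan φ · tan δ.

cos H_s = −tan(19.4°) · tan(3.0°) = -0.0185, so H_s = arccos(-0.0185) = 91.06°.

91.1°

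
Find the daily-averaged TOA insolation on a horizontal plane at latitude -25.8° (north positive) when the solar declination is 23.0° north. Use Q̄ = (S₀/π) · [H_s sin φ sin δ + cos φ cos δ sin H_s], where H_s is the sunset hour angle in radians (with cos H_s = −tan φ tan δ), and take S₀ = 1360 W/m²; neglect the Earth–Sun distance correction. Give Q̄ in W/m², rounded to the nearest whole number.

251 W/m²

The sunset hour angle satisfies cos H_s = −tan φ tan δ = 0.2052, giving H_s = 78.16°. In radians, H_s = 1.3641.
H_s sin φ sin δ = 1.3641 × -0.4352 × 0.3907 = -0.2319.
cos φ cos δ sin H_s = 0.9003 × 0.9205 × 0.9787 = 0.8111.
Q̄ = (1360/π) × (-0.2319 + 0.8111) = 432.90 × 0.5792 = 250.74 W/m².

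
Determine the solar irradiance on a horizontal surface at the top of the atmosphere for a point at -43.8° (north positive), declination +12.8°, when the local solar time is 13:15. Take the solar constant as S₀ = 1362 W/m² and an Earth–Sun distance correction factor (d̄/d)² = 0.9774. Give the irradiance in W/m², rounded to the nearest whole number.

Hour angle H = 15° × (13.25 − 12) = 18.75°.
With φ = -43.8°, δ = 12.8°, H = 18.75°: sin φ sin δ = -0.1533, cos φ cos δ cos H = 0.6665, so cos θ_z = 0.5132.
Top-of-atmosphere irradiance = S₀ (d̄/d)² cos θ_z = 1362 × 0.9774 × 0.5132 = 683.18 W/m².

683 W/m²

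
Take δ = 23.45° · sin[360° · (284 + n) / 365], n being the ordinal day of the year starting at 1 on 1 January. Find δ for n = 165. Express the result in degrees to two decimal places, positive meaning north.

+23.27°

360 × (284 + 165) / 365 = 442.849°; sin(442.849°) = 0.9922.
δ = 23.45 × 0.9922 = 23.267° ≈ +23.27°.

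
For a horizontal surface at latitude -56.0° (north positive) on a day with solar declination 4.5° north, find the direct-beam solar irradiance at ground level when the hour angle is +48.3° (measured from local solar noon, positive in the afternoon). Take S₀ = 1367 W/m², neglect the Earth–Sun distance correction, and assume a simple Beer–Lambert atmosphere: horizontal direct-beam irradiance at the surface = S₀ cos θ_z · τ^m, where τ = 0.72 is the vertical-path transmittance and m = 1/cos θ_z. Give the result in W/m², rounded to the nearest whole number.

cos θ_z = sin φ sin δ + cos φ cos δ cos H = (-0.8290)(0.0785) + (0.5592)(0.9969)(0.6652) = 0.3058.
Air mass m = 1/cos θ_z = 1/0.3058 = 3.270; τ^m = 0.72^3.270 = 0.3416.
Surface direct beam = 1367 × 0.3058 × 0.3416 = 142.80 W/m².

143 W/m²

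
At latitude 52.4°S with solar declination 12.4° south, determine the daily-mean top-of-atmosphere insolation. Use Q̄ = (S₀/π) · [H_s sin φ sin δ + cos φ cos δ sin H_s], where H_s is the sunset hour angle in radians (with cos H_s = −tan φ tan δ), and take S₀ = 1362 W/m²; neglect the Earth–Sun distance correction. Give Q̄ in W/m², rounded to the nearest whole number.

The sunset hour angle satisfies cos H_s = −tan φ tan δ = -0.2855, giving H_s = 106.59°. In radians, H_s = 1.8603.
H_s sin φ sin δ = 1.8603 × -0.7923 × -0.2147 = 0.3164.
cos φ cos δ sin H_s = 0.6101 × 0.9767 × 0.9584 = 0.5711.
Q̄ = (1362/π) × (0.3164 + 0.5711) = 433.54 × 0.8875 = 384.77 W/m².

385 W/m²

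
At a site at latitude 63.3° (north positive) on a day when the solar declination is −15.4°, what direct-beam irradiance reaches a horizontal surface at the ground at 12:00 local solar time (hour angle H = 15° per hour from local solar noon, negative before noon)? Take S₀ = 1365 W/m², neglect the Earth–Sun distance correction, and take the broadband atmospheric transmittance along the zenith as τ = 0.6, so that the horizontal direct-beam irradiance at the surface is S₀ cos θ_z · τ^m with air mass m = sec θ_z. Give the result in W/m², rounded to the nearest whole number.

20 W/m²

Hour angle H = 15° × (12 − 12) = 0.00°.
cos θ_z = sin(63.3°) sin(-15.4°) + cos(63.3°) cos(-15.4°) cos(0.00°) = -0.2372 + 0.4332 = 0.1960.
Air mass m = 1/cos θ_z = 1/0.1960 = 5.102; τ^m = 0.6^5.102 = 0.0738.
Surface direct beam = 1365 × 0.1960 × 0.0738 = 19.74 W/m².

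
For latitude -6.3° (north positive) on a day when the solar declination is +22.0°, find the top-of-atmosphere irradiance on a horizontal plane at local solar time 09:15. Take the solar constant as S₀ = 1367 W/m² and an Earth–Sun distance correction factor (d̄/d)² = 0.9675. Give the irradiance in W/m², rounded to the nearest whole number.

Hour angle H = 15° × (9.25 − 12) = -41.25°.
With φ = -6.3°, δ = 22.0°, H = -41.25°: sin φ sin δ = -0.0411, cos φ cos δ cos H = 0.6929, so cos θ_z = 0.6518.
Top-of-atmosphere irradiance = S₀ (d̄/d)² cos θ_z = 1367 × 0.9675 × 0.6518 = 862.05 W/m².

862 W/m²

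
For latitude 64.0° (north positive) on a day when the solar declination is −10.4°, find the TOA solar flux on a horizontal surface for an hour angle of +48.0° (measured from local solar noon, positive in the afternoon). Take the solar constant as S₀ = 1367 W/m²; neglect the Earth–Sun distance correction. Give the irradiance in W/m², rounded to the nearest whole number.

173 W/m²

cos θ_z = sin φ sin δ + cos φ cos δ cos H = (0.8988)(-0.1805) + (0.4384)(0.9836)(0.6691) = 0.1263.
Top-of-atmosphere irradiance = S₀ cos θ_z = 1367 × 0.1263 = 172.65 W/m².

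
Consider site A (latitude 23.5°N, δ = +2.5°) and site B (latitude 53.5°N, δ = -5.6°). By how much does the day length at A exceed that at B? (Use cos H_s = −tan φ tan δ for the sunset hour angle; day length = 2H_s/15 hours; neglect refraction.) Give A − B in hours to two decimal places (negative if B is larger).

A: H_s = arccos(−tan 23.5° · tan 2.5°) = 91.09°, so 2H_s/15 = 12.1453 h.
B: H_s = arccos(−tan 53.5° · tan -5.6°) = 82.39°, so 2H_s/15 = 10.9853 h.
A − B = 12.1453 − 10.9853 = 1.1600 h.

+1.16 h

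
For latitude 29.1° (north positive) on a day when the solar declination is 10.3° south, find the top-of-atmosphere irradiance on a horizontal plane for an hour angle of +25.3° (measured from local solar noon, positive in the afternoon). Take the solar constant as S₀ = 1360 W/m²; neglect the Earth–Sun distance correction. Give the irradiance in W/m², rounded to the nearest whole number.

With φ = 29.1°, δ = -10.3°, H = 25.30°: sin φ sin δ = -0.0870, cos φ cos δ cos H = 0.7772, so cos θ_z = 0.6902.
Top-of-atmosphere irradiance = S₀ cos θ_z = 1360 × 0.6902 = 938.67 W/m².

939 W/m²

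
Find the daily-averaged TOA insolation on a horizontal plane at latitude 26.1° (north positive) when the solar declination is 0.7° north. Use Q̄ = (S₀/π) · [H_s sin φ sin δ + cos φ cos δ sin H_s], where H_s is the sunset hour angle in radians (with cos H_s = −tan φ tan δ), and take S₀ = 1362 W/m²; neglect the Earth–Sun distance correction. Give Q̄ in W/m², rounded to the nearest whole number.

The sunset hour angle satisfies cos H_s = −tan φ tan δ = -0.0060, giving H_s = 90.34°. In radians, H_s = 1.5767.
H_s sin φ sin δ = 1.5767 × 0.4399 × 0.0122 = 0.0085.
cos φ cos δ sin H_s = 0.8980 × 0.9999 × 1.0000 = 0.8979.
Q̄ = (1362/π) × (0.0085 + 0.8979) = 433.54 × 0.9064 = 392.96 W/m².

393 W/m²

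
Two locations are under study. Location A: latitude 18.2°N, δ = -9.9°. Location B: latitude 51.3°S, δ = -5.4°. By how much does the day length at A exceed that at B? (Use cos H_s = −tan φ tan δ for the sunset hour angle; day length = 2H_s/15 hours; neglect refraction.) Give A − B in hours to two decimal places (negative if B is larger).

A: H_s = arccos(−tan 18.2° · tan -9.9°) = 86.71°, so 2H_s/15 = 11.5613 h.
B: H_s = arccos(−tan -51.3° · tan -5.4°) = 96.78°, so 2H_s/15 = 12.9040 h.
A − B = 11.5613 − 12.9040 = -1.3427 h.

-1.34 h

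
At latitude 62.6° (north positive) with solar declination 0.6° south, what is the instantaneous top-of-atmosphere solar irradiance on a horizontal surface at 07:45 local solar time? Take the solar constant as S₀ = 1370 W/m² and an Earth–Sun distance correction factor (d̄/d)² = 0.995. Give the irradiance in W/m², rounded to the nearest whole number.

Hour angle H = 15° × (7.75 − 12) = -63.75°.
cos θ_z = sin φ sin δ + cos φ cos δ cos H = (0.8878)(-0.0105) + (0.4602)(0.9999)(0.4423) = 0.1942.
Top-of-atmosphere irradiance = S₀ (d̄/d)² cos θ_z = 1370 × 0.995 × 0.1942 = 264.72 W/m².

265 W/m²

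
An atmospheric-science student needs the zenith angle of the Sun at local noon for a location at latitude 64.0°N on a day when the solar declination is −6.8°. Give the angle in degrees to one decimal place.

70.8°

At local solar noon the hour angle is zero, so the zenith angle is |φ − δ| = |64.0° − (-6.8°)| = 70.8°.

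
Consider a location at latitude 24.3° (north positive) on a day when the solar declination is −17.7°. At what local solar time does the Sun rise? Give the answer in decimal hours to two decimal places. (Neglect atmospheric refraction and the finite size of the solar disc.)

cos H_s = −tan(24.3°) · tan(-17.7°) = 0.1441, so H_s = arccos(0.1441) = 81.71°.
Sunrise is at 12 − H_s/15 = 12 − 5.447 = 6.553 h local solar time.

6.55 h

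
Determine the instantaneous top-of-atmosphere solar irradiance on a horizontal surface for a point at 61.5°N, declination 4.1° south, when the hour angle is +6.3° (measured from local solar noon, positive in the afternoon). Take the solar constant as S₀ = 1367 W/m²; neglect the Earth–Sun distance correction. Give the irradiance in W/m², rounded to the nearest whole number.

cos θ_z = sin φ sin δ + cos φ cos δ cos H = (0.8788)(-0.0715) + (0.4772)(0.9974)(0.9940) = 0.4103.
Top-of-atmosphere irradiance = S₀ cos θ_z = 1367 × 0.4103 = 560.88 W/m².

561 W/m²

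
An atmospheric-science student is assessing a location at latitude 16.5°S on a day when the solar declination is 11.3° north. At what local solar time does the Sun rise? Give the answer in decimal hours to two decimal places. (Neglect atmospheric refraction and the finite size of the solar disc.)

6.23 h

cos H_s = −tan(-16.5°) · tan(11.3°) = 0.0592, so H_s = arccos(0.0592) = 86.61°.
Sunrise is at 12 − H_s/15 = 12 − 5.774 = 6.226 h local solar time.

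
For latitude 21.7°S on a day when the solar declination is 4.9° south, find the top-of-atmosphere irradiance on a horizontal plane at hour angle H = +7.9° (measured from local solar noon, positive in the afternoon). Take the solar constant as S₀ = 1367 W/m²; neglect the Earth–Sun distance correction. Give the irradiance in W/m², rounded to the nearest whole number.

cos θ_z = sin(-21.7°) sin(-4.9°) + cos(-21.7°) cos(-4.9°) cos(7.90°) = 0.0316 + 0.9170 = 0.9486.
Top-of-atmosphere irradiance = S₀ cos θ_z = 1367 × 0.9486 = 1296.74 W/m².

1297 W/m²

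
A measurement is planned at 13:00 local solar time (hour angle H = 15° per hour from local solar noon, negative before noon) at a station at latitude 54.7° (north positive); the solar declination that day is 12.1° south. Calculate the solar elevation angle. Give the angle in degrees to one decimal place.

22.0°

Hour angle H = 15° × (13 − 12) = 15.00°.
With φ = 54.7°, δ = -12.1°, H = 15.00°: sin φ sin δ = -0.1711, cos φ cos δ cos H = 0.5458, so cos θ_z = 0.3747.
θ_z = arccos(0.3747) = 67.99°, so the elevation is 90° − 67.99° = 22.01°.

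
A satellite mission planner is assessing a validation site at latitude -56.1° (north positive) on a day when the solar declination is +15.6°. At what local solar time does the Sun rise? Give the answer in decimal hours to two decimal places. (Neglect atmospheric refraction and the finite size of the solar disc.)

−tan φ tan δ = −(-1.4882)(0.2792) = 0.4155; H_s = arccos(0.4155) = 65.45°.
Sunrise is at 12 − H_s/15 = 12 − 4.363 = 7.637 h local solar time.

7.64 h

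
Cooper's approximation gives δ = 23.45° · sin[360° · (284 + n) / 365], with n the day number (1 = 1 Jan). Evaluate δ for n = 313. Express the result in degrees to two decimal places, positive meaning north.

360 × (284 + 313) / 365 = 588.822°; sin(588.822°) = -0.7527.
δ = 23.45 × -0.7527 = -17.651° ≈ -17.65°.

-17.65°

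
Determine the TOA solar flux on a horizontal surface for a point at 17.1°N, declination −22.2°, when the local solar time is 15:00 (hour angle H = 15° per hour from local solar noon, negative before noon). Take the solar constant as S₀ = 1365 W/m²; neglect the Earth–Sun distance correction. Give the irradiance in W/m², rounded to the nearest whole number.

702 W/m²

Hour angle H = 15° × (15 − 12) = 45.00°.
cos θ_z = sin(17.1°) sin(-22.2°) + cos(17.1°) cos(-22.2°) cos(45.00°) = -0.1111 + 0.6257 = 0.5146.
Top-of-atmosphere irradiance = S₀ cos θ_z = 1365 × 0.5146 = 702.43 W/m².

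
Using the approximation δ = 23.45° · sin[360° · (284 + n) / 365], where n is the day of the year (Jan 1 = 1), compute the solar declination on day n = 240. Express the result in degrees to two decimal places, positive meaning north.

+9.23°

360 × (284 + 240) / 365 = 516.822°; sin(516.822°) = 0.3936.
δ = 23.45 × 0.3936 = 9.230° ≈ +9.23°.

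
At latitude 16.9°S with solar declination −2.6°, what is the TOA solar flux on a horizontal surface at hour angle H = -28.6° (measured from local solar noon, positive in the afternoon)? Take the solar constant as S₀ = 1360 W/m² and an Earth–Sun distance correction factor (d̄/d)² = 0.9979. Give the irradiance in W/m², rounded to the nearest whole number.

cos θ_z = sin φ sin δ + cos φ cos δ cos H = (-0.2907)(-0.0454) + (0.9568)(0.9990)(0.8780) = 0.8524.
Top-of-atmosphere irradiance = S₀ (d̄/d)² cos θ_z = 1360 × 0.9979 × 0.8524 = 1156.83 W/m².

1157 W/m²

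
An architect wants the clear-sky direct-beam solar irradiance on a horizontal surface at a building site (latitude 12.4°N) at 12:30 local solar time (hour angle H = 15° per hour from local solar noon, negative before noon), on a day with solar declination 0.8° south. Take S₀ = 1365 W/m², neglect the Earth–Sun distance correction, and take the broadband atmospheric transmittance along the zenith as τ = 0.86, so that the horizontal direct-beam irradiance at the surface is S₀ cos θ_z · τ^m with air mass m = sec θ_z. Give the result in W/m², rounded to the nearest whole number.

1127 W/m²

Hour angle H = 15° × (12.5 − 12) = 7.50°.
cos θ_z = sin(12.4°) sin(-0.8°) + cos(12.4°) cos(-0.8°) cos(7.50°) = -0.0030 + 0.9682 = 0.9652.
Air mass m = 1/cos θ_z = 1/0.9652 = 1.036; τ^m = 0.86^1.036 = 0.8553.
Surface direct beam = 1365 × 0.9652 × 0.8553 = 1126.86 W/m².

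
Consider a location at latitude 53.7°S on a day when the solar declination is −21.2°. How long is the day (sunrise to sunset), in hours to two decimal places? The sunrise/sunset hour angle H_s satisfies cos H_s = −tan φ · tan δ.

16.25 hours

The sunset hour angle satisfies cos H_s = −tan φ tan δ = -0.5280, giving H_s = 121.87°.
Day length = 2 H_s / 15° h⁻¹ = 243.74° / 15 = 16.249 h.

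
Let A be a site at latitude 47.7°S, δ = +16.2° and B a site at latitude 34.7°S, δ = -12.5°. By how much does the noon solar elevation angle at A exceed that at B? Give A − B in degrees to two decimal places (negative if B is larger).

-41.70°

A: 90° − |-47.7 − (16.2)| = 26.10°.
B: 90° − |-34.7 − (-12.5)| = 67.80°.
A − B = 26.10 − 67.80 = -41.70°.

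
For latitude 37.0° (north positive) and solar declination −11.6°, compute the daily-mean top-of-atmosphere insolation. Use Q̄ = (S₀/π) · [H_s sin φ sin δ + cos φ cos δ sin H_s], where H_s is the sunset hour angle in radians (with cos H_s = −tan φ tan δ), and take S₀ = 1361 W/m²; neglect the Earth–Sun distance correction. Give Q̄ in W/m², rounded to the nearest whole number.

The sunset hour angle satisfies cos H_s = −tan φ tan δ = 0.1547, giving H_s = 81.10°. In radians, H_s = 1.4155.
H_s sin φ sin δ = 1.4155 × 0.6018 × -0.2011 = -0.1713.
cos φ cos δ sin H_s = 0.7986 × 0.9796 × 0.9880 = 0.7729.
Q̄ = (1361/π) × (-0.1713 + 0.7729) = 433.22 × 0.6016 = 260.63 W/m².

261 W/m²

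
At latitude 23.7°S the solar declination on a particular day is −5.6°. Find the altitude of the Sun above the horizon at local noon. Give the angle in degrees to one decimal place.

At local solar noon the hour angle is zero, so the elevation is 90° − |φ − δ| = 90° − |-23.7° − (-5.6°)| = 90° − 18.1° = 71.9°.

71.9°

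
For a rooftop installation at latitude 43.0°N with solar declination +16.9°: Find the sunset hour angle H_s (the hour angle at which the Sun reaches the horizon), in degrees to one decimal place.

−tan φ tan δ = −(0.9325)(0.3038) = -0.2833; H_s = arccos(-0.2833) = 106.46°.

106.5°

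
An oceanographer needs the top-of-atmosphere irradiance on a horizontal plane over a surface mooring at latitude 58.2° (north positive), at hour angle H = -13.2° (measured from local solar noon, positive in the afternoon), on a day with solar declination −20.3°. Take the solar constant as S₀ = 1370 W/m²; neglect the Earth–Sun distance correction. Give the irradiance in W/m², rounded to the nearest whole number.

255 W/m²

cos θ_z = sin(58.2°) sin(-20.3°) + cos(58.2°) cos(-20.3°) cos(-13.20°) = -0.2949 + 0.4812 = 0.1863.
Top-of-atmosphere irradiance = S₀ cos θ_z = 1370 × 0.1863 = 255.23 W/m².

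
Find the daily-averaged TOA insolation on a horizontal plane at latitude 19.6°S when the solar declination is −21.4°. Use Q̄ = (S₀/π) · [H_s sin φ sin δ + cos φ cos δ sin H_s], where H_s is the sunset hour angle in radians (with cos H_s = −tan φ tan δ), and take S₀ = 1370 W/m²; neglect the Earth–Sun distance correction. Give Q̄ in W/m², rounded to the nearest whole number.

470 W/m²

−tan φ tan δ = −(-0.3561)(-0.3919) = -0.1396; H_s = arccos(-0.1396) = 98.02°. In radians, H_s = 1.7108.
H_s sin φ sin δ = 1.7108 × -0.3355 × -0.3649 = 0.2094.
cos φ cos δ sin H_s = 0.9421 × 0.9311 × 0.9902 = 0.8686.
Q̄ = (1370/π) × (0.2094 + 0.8686) = 436.08 × 1.0780 = 470.09 W/m².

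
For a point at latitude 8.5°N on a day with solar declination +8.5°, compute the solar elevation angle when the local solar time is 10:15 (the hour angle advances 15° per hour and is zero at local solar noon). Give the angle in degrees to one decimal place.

64.0°

Hour angle H = 15° × (10.25 − 12) = -26.25°.
cos θ_z = sin(8.5°) sin(8.5°) + cos(8.5°) cos(8.5°) cos(-26.25°) = 0.0218 + 0.8773 = 0.8991.
θ_z = arccos(0.8991) = 25.96°, so the elevation is 90° − 25.96° = 64.04°.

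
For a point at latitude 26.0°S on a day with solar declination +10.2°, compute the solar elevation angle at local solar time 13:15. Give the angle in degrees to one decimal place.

49.5°

Hour angle H = 15° × (13.25 − 12) = 18.75°.
With φ = -26.0°, δ = 10.2°, H = 18.75°: sin φ sin δ = -0.0776, cos φ cos δ cos H = 0.8376, so cos θ_z = 0.7600.
θ_z = arccos(0.7600) = 40.54°, so the elevation is 90° − 40.54° = 49.46°.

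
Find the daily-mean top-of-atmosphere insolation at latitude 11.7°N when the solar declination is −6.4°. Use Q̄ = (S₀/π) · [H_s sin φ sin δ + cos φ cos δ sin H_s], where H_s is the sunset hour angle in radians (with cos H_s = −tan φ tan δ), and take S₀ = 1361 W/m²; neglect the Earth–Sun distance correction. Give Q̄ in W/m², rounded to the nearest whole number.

−tan φ tan δ = −(0.2071)(-0.1122) = 0.0232; H_s = arccos(0.0232) = 88.67°. In radians, H_s = 1.5476.
H_s sin φ sin δ = 1.5476 × 0.2028 × -0.1115 = -0.0350.
cos φ cos δ sin H_s = 0.9792 × 0.9938 × 0.9997 = 0.9728.
Q̄ = (1361/π) × (-0.0350 + 0.9728) = 433.22 × 0.9378 = 406.27 W/m².

406 W/m²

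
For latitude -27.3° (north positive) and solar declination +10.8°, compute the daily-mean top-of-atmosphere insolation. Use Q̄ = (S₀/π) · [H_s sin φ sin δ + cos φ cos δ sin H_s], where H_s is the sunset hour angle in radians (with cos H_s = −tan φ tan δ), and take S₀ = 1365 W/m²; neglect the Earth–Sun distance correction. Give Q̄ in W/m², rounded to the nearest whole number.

cos H_s = −tan(-27.3°) · tan(10.8°) = 0.0985, so H_s = arccos(0.0985) = 84.35°. In radians, H_s = 1.4722.
H_s sin φ sin δ = 1.4722 × -0.4586 × 0.1874 = -0.1265.
cos φ cos δ sin H_s = 0.8886 × 0.9823 × 0.9951 = 0.8686.
Q̄ = (1365/π) × (-0.1265 + 0.8686) = 434.49 × 0.7421 = 322.44 W/m².

322 W/m²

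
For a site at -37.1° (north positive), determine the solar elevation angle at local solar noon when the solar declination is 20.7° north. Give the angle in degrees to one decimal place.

At local solar noon the hour angle is zero, so the elevation is 90° − |φ − δ| = 90° − |-37.1° − (20.7°)| = 90° − 57.8° = 32.2°.

32.2°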